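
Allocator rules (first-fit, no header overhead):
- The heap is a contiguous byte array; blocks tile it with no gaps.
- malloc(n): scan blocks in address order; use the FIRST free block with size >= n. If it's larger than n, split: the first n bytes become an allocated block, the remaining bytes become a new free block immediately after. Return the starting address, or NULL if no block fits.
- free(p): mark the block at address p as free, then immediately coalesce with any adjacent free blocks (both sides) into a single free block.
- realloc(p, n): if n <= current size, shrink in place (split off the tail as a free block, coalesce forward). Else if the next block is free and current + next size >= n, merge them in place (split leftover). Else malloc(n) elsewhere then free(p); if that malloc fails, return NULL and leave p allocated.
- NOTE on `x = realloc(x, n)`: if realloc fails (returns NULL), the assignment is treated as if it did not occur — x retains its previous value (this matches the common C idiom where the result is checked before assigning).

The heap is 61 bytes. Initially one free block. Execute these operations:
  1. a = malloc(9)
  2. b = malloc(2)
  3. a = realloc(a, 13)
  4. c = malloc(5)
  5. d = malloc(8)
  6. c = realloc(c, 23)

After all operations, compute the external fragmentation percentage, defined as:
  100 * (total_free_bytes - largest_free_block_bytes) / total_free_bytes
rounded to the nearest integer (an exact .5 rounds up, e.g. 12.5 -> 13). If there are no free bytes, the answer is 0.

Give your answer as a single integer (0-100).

Answer: 40

Derivation:
Op 1: a = malloc(9) -> a = 0; heap: [0-8 ALLOC][9-60 FREE]
Op 2: b = malloc(2) -> b = 9; heap: [0-8 ALLOC][9-10 ALLOC][11-60 FREE]
Op 3: a = realloc(a, 13) -> a = 11; heap: [0-8 FREE][9-10 ALLOC][11-23 ALLOC][24-60 FREE]
Op 4: c = malloc(5) -> c = 0; heap: [0-4 ALLOC][5-8 FREE][9-10 ALLOC][11-23 ALLOC][24-60 FREE]
Op 5: d = malloc(8) -> d = 24; heap: [0-4 ALLOC][5-8 FREE][9-10 ALLOC][11-23 ALLOC][24-31 ALLOC][32-60 FREE]
Op 6: c = realloc(c, 23) -> c = 32; heap: [0-8 FREE][9-10 ALLOC][11-23 ALLOC][24-31 ALLOC][32-54 ALLOC][55-60 FREE]
Free blocks: [9 6] total_free=15 largest=9 -> 100*(15-9)/15 = 600/15 = 40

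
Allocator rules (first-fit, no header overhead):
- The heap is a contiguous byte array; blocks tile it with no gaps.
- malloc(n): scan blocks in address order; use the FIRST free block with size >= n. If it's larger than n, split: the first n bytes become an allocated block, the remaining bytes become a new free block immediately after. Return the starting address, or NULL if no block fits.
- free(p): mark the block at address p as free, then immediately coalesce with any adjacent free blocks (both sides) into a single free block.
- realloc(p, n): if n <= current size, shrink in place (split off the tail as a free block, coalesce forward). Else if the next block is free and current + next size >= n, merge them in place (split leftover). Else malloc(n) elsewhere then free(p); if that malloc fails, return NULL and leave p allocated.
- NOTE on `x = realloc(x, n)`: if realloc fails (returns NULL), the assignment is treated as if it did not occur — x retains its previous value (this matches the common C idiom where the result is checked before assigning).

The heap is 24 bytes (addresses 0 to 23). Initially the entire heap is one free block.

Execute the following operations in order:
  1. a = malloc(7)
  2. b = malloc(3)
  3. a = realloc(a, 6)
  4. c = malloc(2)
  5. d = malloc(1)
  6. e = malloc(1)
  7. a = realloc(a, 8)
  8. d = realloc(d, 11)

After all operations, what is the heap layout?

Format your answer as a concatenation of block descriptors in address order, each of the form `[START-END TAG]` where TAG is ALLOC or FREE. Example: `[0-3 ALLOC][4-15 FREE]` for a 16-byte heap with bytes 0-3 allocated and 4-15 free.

Op 1: a = malloc(7) -> a = 0; heap: [0-6 ALLOC][7-23 FREE]
Op 2: b = malloc(3) -> b = 7; heap: [0-6 ALLOC][7-9 ALLOC][10-23 FREE]
Op 3: a = realloc(a, 6) -> a = 0; heap: [0-5 ALLOC][6-6 FREE][7-9 ALLOC][10-23 FREE]
Op 4: c = malloc(2) -> c = 10; heap: [0-5 ALLOC][6-6 FREE][7-9 ALLOC][10-11 ALLOC][12-23 FREE]
Op 5: d = malloc(1) -> d = 6; heap: [0-5 ALLOC][6-6 ALLOC][7-9 ALLOC][10-11 ALLOC][12-23 FREE]
Op 6: e = malloc(1) -> e = 12; heap: [0-5 ALLOC][6-6 ALLOC][7-9 ALLOC][10-11 ALLOC][12-12 ALLOC][13-23 FREE]
Op 7: a = realloc(a, 8) -> a = 13; heap: [0-5 FREE][6-6 ALLOC][7-9 ALLOC][10-11 ALLOC][12-12 ALLOC][13-20 ALLOC][21-23 FREE]
Op 8: d = realloc(d, 11) -> NULL (d unchanged); heap: [0-5 FREE][6-6 ALLOC][7-9 ALLOC][10-11 ALLOC][12-12 ALLOC][13-20 ALLOC][21-23 FREE]

Answer: [0-5 FREE][6-6 ALLOC][7-9 ALLOC][10-11 ALLOC][12-12 ALLOC][13-20 ALLOC][21-23 FREE]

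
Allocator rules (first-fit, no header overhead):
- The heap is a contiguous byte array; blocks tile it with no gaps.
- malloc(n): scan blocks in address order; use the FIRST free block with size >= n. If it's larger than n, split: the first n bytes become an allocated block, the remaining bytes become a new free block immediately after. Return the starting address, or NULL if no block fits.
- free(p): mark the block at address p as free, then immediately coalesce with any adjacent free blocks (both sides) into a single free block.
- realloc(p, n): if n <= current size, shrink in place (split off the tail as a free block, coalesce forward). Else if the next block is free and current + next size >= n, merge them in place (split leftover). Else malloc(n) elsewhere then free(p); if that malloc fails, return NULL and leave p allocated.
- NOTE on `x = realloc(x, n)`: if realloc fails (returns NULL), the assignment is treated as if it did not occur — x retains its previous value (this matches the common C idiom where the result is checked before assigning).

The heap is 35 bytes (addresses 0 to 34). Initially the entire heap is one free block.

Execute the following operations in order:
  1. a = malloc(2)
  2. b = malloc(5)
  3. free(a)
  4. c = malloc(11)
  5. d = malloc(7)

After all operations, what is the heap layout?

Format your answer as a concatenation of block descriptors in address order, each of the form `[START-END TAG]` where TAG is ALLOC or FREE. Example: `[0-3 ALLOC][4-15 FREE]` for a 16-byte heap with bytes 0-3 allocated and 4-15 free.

Op 1: a = malloc(2) -> a = 0; heap: [0-1 ALLOC][2-34 FREE]
Op 2: b = malloc(5) -> b = 2; heap: [0-1 ALLOC][2-6 ALLOC][7-34 FREE]
Op 3: free(a) -> (freed a); heap: [0-1 FREE][2-6 ALLOC][7-34 FREE]
Op 4: c = malloc(11) -> c = 7; heap: [0-1 FREE][2-6 ALLOC][7-17 ALLOC][18-34 FREE]
Op 5: d = malloc(7) -> d = 18; heap: [0-1 FREE][2-6 ALLOC][7-17 ALLOC][18-24 ALLOC][25-34 FREE]

Answer: [0-1 FREE][2-6 ALLOC][7-17 ALLOC][18-24 ALLOC][25-34 FREE]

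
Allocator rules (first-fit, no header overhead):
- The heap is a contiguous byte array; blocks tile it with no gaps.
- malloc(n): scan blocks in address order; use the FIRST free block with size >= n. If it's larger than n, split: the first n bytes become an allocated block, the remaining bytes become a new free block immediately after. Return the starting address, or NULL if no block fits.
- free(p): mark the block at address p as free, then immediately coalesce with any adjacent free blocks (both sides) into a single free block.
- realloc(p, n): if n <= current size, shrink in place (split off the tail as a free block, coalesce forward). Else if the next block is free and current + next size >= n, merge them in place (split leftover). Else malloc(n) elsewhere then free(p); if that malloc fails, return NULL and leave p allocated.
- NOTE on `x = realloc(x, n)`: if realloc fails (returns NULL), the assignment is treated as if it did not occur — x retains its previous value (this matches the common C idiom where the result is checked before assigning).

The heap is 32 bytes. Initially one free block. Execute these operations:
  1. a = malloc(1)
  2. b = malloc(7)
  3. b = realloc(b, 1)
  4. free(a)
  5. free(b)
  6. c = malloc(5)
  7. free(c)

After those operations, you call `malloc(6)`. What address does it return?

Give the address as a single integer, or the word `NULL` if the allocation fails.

Op 1: a = malloc(1) -> a = 0; heap: [0-0 ALLOC][1-31 FREE]
Op 2: b = malloc(7) -> b = 1; heap: [0-0 ALLOC][1-7 ALLOC][8-31 FREE]
Op 3: b = realloc(b, 1) -> b = 1; heap: [0-0 ALLOC][1-1 ALLOC][2-31 FREE]
Op 4: free(a) -> (freed a); heap: [0-0 FREE][1-1 ALLOC][2-31 FREE]
Op 5: free(b) -> (freed b); heap: [0-31 FREE]
Op 6: c = malloc(5) -> c = 0; heap: [0-4 ALLOC][5-31 FREE]
Op 7: free(c) -> (freed c); heap: [0-31 FREE]
malloc(6): first-fit scan over [0-31 FREE] -> 0

Answer: 0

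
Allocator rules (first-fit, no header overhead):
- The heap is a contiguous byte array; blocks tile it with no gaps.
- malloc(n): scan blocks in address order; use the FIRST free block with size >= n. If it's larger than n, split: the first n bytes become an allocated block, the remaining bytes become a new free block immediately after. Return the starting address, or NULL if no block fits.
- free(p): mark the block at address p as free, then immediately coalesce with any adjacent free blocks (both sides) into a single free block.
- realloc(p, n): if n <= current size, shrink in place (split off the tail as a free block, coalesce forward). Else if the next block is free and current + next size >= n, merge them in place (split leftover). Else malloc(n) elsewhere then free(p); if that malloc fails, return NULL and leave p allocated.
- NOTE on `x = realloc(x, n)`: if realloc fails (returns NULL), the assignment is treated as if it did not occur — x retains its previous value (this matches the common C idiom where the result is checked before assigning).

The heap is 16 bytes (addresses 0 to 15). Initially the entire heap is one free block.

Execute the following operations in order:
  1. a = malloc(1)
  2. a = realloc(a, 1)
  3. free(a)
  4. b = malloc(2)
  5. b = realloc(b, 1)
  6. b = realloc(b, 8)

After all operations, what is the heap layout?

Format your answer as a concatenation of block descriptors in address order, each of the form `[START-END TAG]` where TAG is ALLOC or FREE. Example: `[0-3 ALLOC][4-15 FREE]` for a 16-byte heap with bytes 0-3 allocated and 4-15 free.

Op 1: a = malloc(1) -> a = 0; heap: [0-0 ALLOC][1-15 FREE]
Op 2: a = realloc(a, 1) -> a = 0; heap: [0-0 ALLOC][1-15 FREE]
Op 3: free(a) -> (freed a); heap: [0-15 FREE]
Op 4: b = malloc(2) -> b = 0; heap: [0-1 ALLOC][2-15 FREE]
Op 5: b = realloc(b, 1) -> b = 0; heap: [0-0 ALLOC][1-15 FREE]
Op 6: b = realloc(b, 8) -> b = 0; heap: [0-7 ALLOC][8-15 FREE]

Answer: [0-7 ALLOC][8-15 FREE]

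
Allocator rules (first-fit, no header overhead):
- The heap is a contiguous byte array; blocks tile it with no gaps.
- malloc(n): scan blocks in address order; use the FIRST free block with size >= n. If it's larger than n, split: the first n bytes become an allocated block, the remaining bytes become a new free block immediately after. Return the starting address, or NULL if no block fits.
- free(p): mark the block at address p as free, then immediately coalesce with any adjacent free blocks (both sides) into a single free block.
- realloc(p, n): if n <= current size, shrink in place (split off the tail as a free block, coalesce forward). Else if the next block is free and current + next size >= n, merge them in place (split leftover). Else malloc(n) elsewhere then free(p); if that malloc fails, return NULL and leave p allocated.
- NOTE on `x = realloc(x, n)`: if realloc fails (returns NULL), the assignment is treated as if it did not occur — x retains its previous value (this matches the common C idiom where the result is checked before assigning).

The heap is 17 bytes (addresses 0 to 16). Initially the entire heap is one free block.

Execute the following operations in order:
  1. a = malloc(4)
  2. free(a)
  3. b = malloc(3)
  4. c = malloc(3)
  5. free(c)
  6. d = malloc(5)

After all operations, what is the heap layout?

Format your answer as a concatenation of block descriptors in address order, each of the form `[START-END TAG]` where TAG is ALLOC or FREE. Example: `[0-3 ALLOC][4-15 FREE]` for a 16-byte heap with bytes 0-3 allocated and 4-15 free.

Answer: [0-2 ALLOC][3-7 ALLOC][8-16 FREE]

Derivation:
Op 1: a = malloc(4) -> a = 0; heap: [0-3 ALLOC][4-16 FREE]
Op 2: free(a) -> (freed a); heap: [0-16 FREE]
Op 3: b = malloc(3) -> b = 0; heap: [0-2 ALLOC][3-16 FREE]
Op 4: c = malloc(3) -> c = 3; heap: [0-2 ALLOC][3-5 ALLOC][6-16 FREE]
Op 5: free(c) -> (freed c); heap: [0-2 ALLOC][3-16 FREE]
Op 6: d = malloc(5) -> d = 3; heap: [0-2 ALLOC][3-7 ALLOC][8-16 FREE]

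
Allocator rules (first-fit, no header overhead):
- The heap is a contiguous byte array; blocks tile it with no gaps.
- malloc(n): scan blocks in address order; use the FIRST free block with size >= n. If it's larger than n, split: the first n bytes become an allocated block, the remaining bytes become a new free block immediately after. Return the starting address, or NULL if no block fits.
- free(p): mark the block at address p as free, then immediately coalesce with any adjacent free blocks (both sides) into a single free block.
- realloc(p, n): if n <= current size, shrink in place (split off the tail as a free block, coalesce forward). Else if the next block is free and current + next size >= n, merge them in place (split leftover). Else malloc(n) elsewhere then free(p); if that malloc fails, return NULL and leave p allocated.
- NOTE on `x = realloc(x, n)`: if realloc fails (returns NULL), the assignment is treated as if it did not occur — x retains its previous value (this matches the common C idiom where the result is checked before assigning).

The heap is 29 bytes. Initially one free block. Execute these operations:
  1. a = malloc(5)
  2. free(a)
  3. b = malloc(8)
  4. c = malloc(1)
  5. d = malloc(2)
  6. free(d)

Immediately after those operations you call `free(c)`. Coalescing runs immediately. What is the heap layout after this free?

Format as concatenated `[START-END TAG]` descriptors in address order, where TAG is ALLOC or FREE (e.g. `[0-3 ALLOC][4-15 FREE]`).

Op 1: a = malloc(5) -> a = 0; heap: [0-4 ALLOC][5-28 FREE]
Op 2: free(a) -> (freed a); heap: [0-28 FREE]
Op 3: b = malloc(8) -> b = 0; heap: [0-7 ALLOC][8-28 FREE]
Op 4: c = malloc(1) -> c = 8; heap: [0-7 ALLOC][8-8 ALLOC][9-28 FREE]
Op 5: d = malloc(2) -> d = 9; heap: [0-7 ALLOC][8-8 ALLOC][9-10 ALLOC][11-28 FREE]
Op 6: free(d) -> (freed d); heap: [0-7 ALLOC][8-8 ALLOC][9-28 FREE]
free(c): c = 8 -> block [8-8 ALLOC]; mark free, coalesce with adjacent free neighbors -> [0-7 ALLOC][8-28 FREE]

Answer: [0-7 ALLOC][8-28 FREE]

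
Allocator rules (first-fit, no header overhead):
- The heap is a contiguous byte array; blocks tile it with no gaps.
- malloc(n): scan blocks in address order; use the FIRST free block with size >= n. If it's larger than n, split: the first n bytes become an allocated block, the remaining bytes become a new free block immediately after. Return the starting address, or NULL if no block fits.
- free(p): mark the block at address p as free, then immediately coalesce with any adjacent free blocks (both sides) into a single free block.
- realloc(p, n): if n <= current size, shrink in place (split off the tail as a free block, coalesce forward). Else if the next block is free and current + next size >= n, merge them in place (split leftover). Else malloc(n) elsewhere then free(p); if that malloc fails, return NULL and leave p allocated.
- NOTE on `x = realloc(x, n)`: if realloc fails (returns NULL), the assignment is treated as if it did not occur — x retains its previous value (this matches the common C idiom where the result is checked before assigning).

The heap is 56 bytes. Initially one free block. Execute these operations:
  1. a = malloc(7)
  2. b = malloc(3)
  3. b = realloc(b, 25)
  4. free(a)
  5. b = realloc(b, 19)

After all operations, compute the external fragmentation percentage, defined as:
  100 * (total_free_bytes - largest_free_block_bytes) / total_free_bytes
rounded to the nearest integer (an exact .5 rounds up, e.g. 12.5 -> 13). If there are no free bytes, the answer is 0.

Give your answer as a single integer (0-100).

Op 1: a = malloc(7) -> a = 0; heap: [0-6 ALLOC][7-55 FREE]
Op 2: b = malloc(3) -> b = 7; heap: [0-6 ALLOC][7-9 ALLOC][10-55 FREE]
Op 3: b = realloc(b, 25) -> b = 7; heap: [0-6 ALLOC][7-31 ALLOC][32-55 FREE]
Op 4: free(a) -> (freed a); heap: [0-6 FREE][7-31 ALLOC][32-55 FREE]
Op 5: b = realloc(b, 19) -> b = 7; heap: [0-6 FREE][7-25 ALLOC][26-55 FREE]
Free blocks: [7 30] total_free=37 largest=30 -> 100*(37-30)/37 = 700/37 ≈ 18.919 -> rounds to 19

Answer: 19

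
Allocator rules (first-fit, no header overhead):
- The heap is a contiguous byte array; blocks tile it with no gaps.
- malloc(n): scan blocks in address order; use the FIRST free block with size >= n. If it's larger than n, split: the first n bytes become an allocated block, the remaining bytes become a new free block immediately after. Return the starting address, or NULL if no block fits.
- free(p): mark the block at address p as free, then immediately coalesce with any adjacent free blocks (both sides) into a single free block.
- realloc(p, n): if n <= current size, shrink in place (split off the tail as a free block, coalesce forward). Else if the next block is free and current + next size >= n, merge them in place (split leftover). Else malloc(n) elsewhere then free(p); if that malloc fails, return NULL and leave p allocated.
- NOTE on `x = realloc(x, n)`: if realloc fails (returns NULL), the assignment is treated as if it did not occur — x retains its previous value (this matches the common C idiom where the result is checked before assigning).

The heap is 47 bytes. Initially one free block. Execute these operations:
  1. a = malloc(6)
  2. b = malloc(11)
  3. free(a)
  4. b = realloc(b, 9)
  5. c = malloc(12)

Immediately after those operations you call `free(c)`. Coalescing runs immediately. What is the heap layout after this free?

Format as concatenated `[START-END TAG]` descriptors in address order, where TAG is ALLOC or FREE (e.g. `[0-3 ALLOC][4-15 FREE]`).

Answer: [0-5 FREE][6-14 ALLOC][15-46 FREE]

Derivation:
Op 1: a = malloc(6) -> a = 0; heap: [0-5 ALLOC][6-46 FREE]
Op 2: b = malloc(11) -> b = 6; heap: [0-5 ALLOC][6-16 ALLOC][17-46 FREE]
Op 3: free(a) -> (freed a); heap: [0-5 FREE][6-16 ALLOC][17-46 FREE]
Op 4: b = realloc(b, 9) -> b = 6; heap: [0-5 FREE][6-14 ALLOC][15-46 FREE]
Op 5: c = malloc(12) -> c = 15; heap: [0-5 FREE][6-14 ALLOC][15-26 ALLOC][27-46 FREE]
free(c): c = 15 -> block [15-26 ALLOC]; mark free, coalesce with adjacent free neighbors -> [0-5 FREE][6-14 ALLOC][15-46 FREE]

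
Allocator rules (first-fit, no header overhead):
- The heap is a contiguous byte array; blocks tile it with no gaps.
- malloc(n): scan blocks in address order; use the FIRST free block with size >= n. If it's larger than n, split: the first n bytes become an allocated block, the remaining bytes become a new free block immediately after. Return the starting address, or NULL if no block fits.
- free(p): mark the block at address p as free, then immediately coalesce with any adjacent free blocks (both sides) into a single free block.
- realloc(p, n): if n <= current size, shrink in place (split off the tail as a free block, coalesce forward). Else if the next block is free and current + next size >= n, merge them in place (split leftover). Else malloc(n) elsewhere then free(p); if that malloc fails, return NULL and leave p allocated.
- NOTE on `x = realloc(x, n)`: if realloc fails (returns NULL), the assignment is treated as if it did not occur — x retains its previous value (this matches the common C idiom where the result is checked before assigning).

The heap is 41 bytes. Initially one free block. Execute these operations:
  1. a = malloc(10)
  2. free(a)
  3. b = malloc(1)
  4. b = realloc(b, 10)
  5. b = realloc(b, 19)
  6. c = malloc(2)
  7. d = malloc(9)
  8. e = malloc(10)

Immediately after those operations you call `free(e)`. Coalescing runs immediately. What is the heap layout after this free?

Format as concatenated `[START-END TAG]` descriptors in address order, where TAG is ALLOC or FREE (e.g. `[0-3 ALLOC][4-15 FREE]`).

Answer: [0-18 ALLOC][19-20 ALLOC][21-29 ALLOC][30-40 FREE]

Derivation:
Op 1: a = malloc(10) -> a = 0; heap: [0-9 ALLOC][10-40 FREE]
Op 2: free(a) -> (freed a); heap: [0-40 FREE]
Op 3: b = malloc(1) -> b = 0; heap: [0-0 ALLOC][1-40 FREE]
Op 4: b = realloc(b, 10) -> b = 0; heap: [0-9 ALLOC][10-40 FREE]
Op 5: b = realloc(b, 19) -> b = 0; heap: [0-18 ALLOC][19-40 FREE]
Op 6: c = malloc(2) -> c = 19; heap: [0-18 ALLOC][19-20 ALLOC][21-40 FREE]
Op 7: d = malloc(9) -> d = 21; heap: [0-18 ALLOC][19-20 ALLOC][21-29 ALLOC][30-40 FREE]
Op 8: e = malloc(10) -> e = 30; heap: [0-18 ALLOC][19-20 ALLOC][21-29 ALLOC][30-39 ALLOC][40-40 FREE]
free(e): e = 30 -> block [30-39 ALLOC]; mark free, coalesce with adjacent free neighbors -> [0-18 ALLOC][19-20 ALLOC][21-29 ALLOC][30-40 FREE]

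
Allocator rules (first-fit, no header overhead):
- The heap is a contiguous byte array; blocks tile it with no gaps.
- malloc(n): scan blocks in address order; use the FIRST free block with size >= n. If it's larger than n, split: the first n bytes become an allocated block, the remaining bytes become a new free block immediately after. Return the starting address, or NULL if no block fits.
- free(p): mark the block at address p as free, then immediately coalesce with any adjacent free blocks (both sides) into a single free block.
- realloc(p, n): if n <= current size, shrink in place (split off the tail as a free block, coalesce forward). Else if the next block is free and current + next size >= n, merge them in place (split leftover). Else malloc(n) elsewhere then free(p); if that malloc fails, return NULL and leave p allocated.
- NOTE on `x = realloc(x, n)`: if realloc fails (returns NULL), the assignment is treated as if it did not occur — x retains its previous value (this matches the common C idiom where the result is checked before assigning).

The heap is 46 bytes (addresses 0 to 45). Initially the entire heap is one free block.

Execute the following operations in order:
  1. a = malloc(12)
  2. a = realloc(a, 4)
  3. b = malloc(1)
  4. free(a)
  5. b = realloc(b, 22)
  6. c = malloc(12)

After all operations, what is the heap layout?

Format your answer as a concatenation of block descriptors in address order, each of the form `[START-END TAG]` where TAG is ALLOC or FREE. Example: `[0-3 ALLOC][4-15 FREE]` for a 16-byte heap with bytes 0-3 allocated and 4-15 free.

Op 1: a = malloc(12) -> a = 0; heap: [0-11 ALLOC][12-45 FREE]
Op 2: a = realloc(a, 4) -> a = 0; heap: [0-3 ALLOC][4-45 FREE]
Op 3: b = malloc(1) -> b = 4; heap: [0-3 ALLOC][4-4 ALLOC][5-45 FREE]
Op 4: free(a) -> (freed a); heap: [0-3 FREE][4-4 ALLOC][5-45 FREE]
Op 5: b = realloc(b, 22) -> b = 4; heap: [0-3 FREE][4-25 ALLOC][26-45 FREE]
Op 6: c = malloc(12) -> c = 26; heap: [0-3 FREE][4-25 ALLOC][26-37 ALLOC][38-45 FREE]

Answer: [0-3 FREE][4-25 ALLOC][26-37 ALLOC][38-45 FREE]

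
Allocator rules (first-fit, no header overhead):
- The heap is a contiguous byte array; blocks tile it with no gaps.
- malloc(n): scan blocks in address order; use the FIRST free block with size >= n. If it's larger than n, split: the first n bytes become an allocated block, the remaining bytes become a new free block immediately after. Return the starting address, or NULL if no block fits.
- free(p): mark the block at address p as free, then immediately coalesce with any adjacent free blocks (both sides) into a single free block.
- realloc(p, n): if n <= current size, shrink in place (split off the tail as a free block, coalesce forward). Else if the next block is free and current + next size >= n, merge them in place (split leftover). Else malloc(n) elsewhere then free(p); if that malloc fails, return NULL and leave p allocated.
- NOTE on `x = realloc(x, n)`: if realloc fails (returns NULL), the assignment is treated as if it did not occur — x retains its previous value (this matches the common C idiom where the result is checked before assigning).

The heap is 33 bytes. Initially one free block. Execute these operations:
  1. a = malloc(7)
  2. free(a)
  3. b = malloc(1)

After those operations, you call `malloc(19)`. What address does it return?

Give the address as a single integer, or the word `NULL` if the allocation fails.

Answer: 1

Derivation:
Op 1: a = malloc(7) -> a = 0; heap: [0-6 ALLOC][7-32 FREE]
Op 2: free(a) -> (freed a); heap: [0-32 FREE]
Op 3: b = malloc(1) -> b = 0; heap: [0-0 ALLOC][1-32 FREE]
malloc(19): first-fit scan over [0-0 ALLOC][1-32 FREE] -> 1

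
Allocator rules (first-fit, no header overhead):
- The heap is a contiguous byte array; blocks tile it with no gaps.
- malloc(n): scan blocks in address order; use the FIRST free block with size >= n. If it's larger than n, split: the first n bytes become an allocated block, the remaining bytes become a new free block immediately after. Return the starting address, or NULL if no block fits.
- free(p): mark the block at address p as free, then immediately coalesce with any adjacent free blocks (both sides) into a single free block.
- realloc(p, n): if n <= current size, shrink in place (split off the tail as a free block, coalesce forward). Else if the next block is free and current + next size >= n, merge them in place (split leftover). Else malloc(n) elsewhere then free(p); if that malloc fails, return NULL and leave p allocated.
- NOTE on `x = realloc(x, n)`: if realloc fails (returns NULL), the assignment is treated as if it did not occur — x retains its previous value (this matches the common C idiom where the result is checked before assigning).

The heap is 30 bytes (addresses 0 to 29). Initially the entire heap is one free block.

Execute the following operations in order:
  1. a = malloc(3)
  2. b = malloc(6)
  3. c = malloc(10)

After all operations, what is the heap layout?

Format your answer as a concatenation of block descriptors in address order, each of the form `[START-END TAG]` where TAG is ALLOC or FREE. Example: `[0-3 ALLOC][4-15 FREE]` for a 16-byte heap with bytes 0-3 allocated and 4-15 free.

Op 1: a = malloc(3) -> a = 0; heap: [0-2 ALLOC][3-29 FREE]
Op 2: b = malloc(6) -> b = 3; heap: [0-2 ALLOC][3-8 ALLOC][9-29 FREE]
Op 3: c = malloc(10) -> c = 9; heap: [0-2 ALLOC][3-8 ALLOC][9-18 ALLOC][19-29 FREE]

Answer: [0-2 ALLOC][3-8 ALLOC][9-18 ALLOC][19-29 FREE]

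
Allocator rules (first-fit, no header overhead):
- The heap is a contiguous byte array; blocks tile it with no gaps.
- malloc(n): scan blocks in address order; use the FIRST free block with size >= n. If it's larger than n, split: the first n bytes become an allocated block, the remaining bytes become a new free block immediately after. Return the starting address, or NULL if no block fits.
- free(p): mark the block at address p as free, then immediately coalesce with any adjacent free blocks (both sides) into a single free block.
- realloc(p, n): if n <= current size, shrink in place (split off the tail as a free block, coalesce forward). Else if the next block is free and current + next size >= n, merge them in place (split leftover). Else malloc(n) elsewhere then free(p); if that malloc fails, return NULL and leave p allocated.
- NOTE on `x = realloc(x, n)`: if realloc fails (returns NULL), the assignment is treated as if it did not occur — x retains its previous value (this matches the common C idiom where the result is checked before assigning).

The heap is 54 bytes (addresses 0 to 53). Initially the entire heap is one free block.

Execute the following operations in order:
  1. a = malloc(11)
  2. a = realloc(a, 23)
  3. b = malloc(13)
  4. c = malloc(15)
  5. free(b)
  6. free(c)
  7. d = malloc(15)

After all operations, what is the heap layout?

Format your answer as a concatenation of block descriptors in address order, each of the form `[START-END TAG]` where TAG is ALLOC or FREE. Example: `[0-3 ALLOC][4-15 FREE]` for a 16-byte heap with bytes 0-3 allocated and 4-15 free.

Op 1: a = malloc(11) -> a = 0; heap: [0-10 ALLOC][11-53 FREE]
Op 2: a = realloc(a, 23) -> a = 0; heap: [0-22 ALLOC][23-53 FREE]
Op 3: b = malloc(13) -> b = 23; heap: [0-22 ALLOC][23-35 ALLOC][36-53 FREE]
Op 4: c = malloc(15) -> c = 36; heap: [0-22 ALLOC][23-35 ALLOC][36-50 ALLOC][51-53 FREE]
Op 5: free(b) -> (freed b); heap: [0-22 ALLOC][23-35 FREE][36-50 ALLOC][51-53 FREE]
Op 6: free(c) -> (freed c); heap: [0-22 ALLOC][23-53 FREE]
Op 7: d = malloc(15) -> d = 23; heap: [0-22 ALLOC][23-37 ALLOC][38-53 FREE]

Answer: [0-22 ALLOC][23-37 ALLOC][38-53 FREE]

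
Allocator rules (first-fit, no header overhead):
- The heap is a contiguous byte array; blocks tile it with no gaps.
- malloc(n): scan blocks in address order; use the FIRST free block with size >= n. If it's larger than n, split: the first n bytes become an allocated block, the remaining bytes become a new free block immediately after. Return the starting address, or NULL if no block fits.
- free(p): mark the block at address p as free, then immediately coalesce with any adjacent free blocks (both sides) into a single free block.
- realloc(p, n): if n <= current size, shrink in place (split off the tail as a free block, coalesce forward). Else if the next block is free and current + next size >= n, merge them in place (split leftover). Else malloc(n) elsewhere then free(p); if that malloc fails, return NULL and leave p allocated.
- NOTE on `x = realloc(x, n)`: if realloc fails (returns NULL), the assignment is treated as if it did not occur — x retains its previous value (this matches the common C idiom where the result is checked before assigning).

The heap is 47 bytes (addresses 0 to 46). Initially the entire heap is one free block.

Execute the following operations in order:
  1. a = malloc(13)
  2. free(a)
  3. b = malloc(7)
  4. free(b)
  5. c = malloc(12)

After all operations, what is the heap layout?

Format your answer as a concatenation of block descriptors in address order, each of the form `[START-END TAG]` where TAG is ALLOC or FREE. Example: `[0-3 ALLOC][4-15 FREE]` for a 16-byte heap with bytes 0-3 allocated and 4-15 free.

Op 1: a = malloc(13) -> a = 0; heap: [0-12 ALLOC][13-46 FREE]
Op 2: free(a) -> (freed a); heap: [0-46 FREE]
Op 3: b = malloc(7) -> b = 0; heap: [0-6 ALLOC][7-46 FREE]
Op 4: free(b) -> (freed b); heap: [0-46 FREE]
Op 5: c = malloc(12) -> c = 0; heap: [0-11 ALLOC][12-46 FREE]

Answer: [0-11 ALLOC][12-46 FREE]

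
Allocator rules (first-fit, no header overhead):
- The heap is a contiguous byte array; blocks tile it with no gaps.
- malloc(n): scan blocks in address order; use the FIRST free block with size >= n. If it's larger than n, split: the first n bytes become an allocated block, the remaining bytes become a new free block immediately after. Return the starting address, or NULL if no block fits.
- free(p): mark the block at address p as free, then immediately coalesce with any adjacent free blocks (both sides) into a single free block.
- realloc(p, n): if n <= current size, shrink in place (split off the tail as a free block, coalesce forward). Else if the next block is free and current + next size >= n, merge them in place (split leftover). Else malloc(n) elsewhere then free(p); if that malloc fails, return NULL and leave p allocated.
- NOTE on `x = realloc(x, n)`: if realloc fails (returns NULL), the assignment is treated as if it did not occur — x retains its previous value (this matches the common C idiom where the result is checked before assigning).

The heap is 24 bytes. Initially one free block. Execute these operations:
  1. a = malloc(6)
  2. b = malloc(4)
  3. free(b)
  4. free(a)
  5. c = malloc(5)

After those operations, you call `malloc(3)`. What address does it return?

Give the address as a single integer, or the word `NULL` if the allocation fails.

Answer: 5

Derivation:
Op 1: a = malloc(6) -> a = 0; heap: [0-5 ALLOC][6-23 FREE]
Op 2: b = malloc(4) -> b = 6; heap: [0-5 ALLOC][6-9 ALLOC][10-23 FREE]
Op 3: free(b) -> (freed b); heap: [0-5 ALLOC][6-23 FREE]
Op 4: free(a) -> (freed a); heap: [0-23 FREE]
Op 5: c = malloc(5) -> c = 0; heap: [0-4 ALLOC][5-23 FREE]
malloc(3): first-fit scan over [0-4 ALLOC][5-23 FREE] -> 5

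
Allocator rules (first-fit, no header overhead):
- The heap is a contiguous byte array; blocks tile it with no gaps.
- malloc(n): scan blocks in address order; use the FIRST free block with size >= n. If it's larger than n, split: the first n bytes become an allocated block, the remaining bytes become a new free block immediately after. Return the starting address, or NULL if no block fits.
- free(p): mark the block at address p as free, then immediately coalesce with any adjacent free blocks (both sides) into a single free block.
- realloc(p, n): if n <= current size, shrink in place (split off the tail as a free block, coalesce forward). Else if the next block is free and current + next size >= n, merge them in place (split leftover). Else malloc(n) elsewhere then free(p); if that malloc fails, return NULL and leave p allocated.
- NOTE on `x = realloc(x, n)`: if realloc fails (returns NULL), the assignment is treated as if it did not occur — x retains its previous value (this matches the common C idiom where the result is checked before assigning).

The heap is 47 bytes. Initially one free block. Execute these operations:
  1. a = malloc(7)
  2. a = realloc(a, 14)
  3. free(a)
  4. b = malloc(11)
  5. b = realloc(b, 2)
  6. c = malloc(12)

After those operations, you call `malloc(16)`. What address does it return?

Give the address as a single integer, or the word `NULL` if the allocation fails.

Op 1: a = malloc(7) -> a = 0; heap: [0-6 ALLOC][7-46 FREE]
Op 2: a = realloc(a, 14) -> a = 0; heap: [0-13 ALLOC][14-46 FREE]
Op 3: free(a) -> (freed a); heap: [0-46 FREE]
Op 4: b = malloc(11) -> b = 0; heap: [0-10 ALLOC][11-46 FREE]
Op 5: b = realloc(b, 2) -> b = 0; heap: [0-1 ALLOC][2-46 FREE]
Op 6: c = malloc(12) -> c = 2; heap: [0-1 ALLOC][2-13 ALLOC][14-46 FREE]
malloc(16): first-fit scan over [0-1 ALLOC][2-13 ALLOC][14-46 FREE] -> 14

Answer: 14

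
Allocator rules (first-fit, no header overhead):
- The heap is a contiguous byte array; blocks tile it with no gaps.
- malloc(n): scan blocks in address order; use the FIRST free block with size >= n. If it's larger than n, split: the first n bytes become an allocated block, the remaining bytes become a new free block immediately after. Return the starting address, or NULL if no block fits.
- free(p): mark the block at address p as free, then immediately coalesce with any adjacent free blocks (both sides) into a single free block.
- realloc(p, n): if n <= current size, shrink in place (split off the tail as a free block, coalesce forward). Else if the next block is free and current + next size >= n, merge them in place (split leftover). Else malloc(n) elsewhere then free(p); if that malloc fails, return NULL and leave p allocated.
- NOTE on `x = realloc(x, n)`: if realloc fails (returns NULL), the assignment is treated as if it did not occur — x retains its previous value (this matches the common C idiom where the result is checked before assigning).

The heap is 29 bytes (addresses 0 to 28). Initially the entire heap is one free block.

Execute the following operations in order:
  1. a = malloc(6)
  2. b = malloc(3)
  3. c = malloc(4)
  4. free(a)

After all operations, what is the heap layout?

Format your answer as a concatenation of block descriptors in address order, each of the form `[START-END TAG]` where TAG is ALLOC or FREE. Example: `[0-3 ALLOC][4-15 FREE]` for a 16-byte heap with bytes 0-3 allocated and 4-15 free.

Answer: [0-5 FREE][6-8 ALLOC][9-12 ALLOC][13-28 FREE]

Derivation:
Op 1: a = malloc(6) -> a = 0; heap: [0-5 ALLOC][6-28 FREE]
Op 2: b = malloc(3) -> b = 6; heap: [0-5 ALLOC][6-8 ALLOC][9-28 FREE]
Op 3: c = malloc(4) -> c = 9; heap: [0-5 ALLOC][6-8 ALLOC][9-12 ALLOC][13-28 FREE]
Op 4: free(a) -> (freed a); heap: [0-5 FREE][6-8 ALLOC][9-12 ALLOC][13-28 FREE]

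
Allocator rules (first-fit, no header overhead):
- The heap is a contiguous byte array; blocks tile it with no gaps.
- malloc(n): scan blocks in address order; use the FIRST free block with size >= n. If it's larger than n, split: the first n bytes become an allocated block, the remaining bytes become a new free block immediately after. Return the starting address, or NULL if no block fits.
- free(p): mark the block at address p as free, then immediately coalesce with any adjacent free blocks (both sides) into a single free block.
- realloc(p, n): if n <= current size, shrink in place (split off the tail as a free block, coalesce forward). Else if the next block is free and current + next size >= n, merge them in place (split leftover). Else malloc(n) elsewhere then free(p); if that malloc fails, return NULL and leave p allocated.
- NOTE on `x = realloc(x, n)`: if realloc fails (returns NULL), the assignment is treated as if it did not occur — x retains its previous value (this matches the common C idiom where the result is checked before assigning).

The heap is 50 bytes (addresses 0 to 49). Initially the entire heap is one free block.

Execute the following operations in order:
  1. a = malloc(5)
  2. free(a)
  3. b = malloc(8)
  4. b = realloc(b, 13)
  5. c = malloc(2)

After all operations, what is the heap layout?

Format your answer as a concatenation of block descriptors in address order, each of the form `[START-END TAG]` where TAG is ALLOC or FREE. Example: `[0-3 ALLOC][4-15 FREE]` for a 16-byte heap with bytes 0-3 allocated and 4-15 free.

Op 1: a = malloc(5) -> a = 0; heap: [0-4 ALLOC][5-49 FREE]
Op 2: free(a) -> (freed a); heap: [0-49 FREE]
Op 3: b = malloc(8) -> b = 0; heap: [0-7 ALLOC][8-49 FREE]
Op 4: b = realloc(b, 13) -> b = 0; heap: [0-12 ALLOC][13-49 FREE]
Op 5: c = malloc(2) -> c = 13; heap: [0-12 ALLOC][13-14 ALLOC][15-49 FREE]

Answer: [0-12 ALLOC][13-14 ALLOC][15-49 FREE]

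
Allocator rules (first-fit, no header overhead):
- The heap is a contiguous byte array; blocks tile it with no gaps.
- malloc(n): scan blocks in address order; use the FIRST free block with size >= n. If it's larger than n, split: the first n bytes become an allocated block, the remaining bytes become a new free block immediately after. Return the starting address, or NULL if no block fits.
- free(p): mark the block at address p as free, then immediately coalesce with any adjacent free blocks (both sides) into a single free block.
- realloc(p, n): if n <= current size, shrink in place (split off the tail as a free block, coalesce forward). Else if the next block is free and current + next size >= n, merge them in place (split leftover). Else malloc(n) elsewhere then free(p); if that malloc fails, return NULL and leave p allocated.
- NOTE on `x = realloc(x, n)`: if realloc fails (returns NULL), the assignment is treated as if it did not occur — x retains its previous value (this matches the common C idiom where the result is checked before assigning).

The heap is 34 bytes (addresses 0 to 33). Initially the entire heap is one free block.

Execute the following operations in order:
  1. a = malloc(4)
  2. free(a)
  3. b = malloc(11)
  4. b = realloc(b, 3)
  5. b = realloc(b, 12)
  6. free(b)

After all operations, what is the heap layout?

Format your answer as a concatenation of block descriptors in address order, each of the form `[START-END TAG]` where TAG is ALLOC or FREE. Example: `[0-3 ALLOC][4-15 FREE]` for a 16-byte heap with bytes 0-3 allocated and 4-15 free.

Op 1: a = malloc(4) -> a = 0; heap: [0-3 ALLOC][4-33 FREE]
Op 2: free(a) -> (freed a); heap: [0-33 FREE]
Op 3: b = malloc(11) -> b = 0; heap: [0-10 ALLOC][11-33 FREE]
Op 4: b = realloc(b, 3) -> b = 0; heap: [0-2 ALLOC][3-33 FREE]
Op 5: b = realloc(b, 12) -> b = 0; heap: [0-11 ALLOC][12-33 FREE]
Op 6: free(b) -> (freed b); heap: [0-33 FREE]

Answer: [0-33 FREE]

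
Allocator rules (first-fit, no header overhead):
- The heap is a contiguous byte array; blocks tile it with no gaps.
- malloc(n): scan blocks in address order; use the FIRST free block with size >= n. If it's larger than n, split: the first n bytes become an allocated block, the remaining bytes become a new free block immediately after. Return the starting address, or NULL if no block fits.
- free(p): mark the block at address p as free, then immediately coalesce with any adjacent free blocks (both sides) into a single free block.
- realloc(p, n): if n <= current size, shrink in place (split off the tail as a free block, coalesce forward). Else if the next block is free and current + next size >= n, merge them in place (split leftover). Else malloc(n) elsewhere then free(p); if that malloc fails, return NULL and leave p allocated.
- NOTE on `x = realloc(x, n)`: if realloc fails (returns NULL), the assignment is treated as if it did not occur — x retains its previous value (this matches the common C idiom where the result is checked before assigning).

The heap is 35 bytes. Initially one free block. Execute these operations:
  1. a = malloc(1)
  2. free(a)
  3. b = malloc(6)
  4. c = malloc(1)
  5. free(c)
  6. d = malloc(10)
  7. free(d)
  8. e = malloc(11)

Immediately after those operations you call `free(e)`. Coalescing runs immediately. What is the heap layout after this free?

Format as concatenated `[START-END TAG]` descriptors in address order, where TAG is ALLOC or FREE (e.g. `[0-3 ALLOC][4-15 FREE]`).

Op 1: a = malloc(1) -> a = 0; heap: [0-0 ALLOC][1-34 FREE]
Op 2: free(a) -> (freed a); heap: [0-34 FREE]
Op 3: b = malloc(6) -> b = 0; heap: [0-5 ALLOC][6-34 FREE]
Op 4: c = malloc(1) -> c = 6; heap: [0-5 ALLOC][6-6 ALLOC][7-34 FREE]
Op 5: free(c) -> (freed c); heap: [0-5 ALLOC][6-34 FREE]
Op 6: d = malloc(10) -> d = 6; heap: [0-5 ALLOC][6-15 ALLOC][16-34 FREE]
Op 7: free(d) -> (freed d); heap: [0-5 ALLOC][6-34 FREE]
Op 8: e = malloc(11) -> e = 6; heap: [0-5 ALLOC][6-16 ALLOC][17-34 FREE]
free(e): e = 6 -> block [6-16 ALLOC]; mark free, coalesce with adjacent free neighbors -> [0-5 ALLOC][6-34 FREE]

Answer: [0-5 ALLOC][6-34 FREE]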